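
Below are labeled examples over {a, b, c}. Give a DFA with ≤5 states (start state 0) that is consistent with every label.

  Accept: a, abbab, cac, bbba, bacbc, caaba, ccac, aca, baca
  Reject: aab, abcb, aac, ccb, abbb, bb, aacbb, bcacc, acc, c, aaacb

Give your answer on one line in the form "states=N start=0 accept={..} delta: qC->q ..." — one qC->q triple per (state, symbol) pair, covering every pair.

states=4 start=0 accept={0,2,3} delta: 0a->0 0b->1 0c->1 1a->2 1b->1 1c->1 2a->0 2b->0 2c->3 3a->0 3b->2 3c->1

Fold the examples into a partial DFA from state 0: repeatedly fix the first undefined (state, symbol) met by the shortest-then-alphabetical prefix, trying targets in increasing order and rejecting any under which an Accept and a Reject string meet in one state with the same remainder; add a state when all current targets are rejected. Accepting states are where Accept strings end.
a: 0a undefined. 0a->0: ok.
b: 0b undefined. 0b->0: no, a/aab meet in 0. Open state 1: 0b->1.
c: 0c undefined. 0c->0: no, a/aac meet in 0. 0c->1: ok.
ba: 1a undefined. 1a->0: no, cac/aab meet in 1. 1a->1: no, cac/acc meet in 1 with "c" left. Open state 2: 1a->2.
bb: 1b undefined. 1b->0: no, a/bb meet in 0. 1b->1: ok.
bc: 1c undefined. 1c->0: no, a/bcacc meet in 0. 1c->1: ok.
bac: 2c undefined. 2c->0: no, bacbc/aab meet in 1. 2c->1: no, cac/aab meet in 1. 2c->2: no, cac/bcacc meet in 2. Open state 3: 2c->3.
caa: 2a undefined. 2a->0: ok.
baca: 3a undefined. 3a->0: ok.
bacb: 3b undefined. 3b->0: no, bacbc/aab meet in 1. 3b->1: no, bacbc/aab meet in 1. 3b->2: ok.
abbab: 2b undefined. 2b->0: ok.
bcacc: 3c undefined. 3c->0: no, a/bcacc meet in 0. 3c->1: ok.
All examples now run through 4 states with every (state, symbol) defined. Accept strings end in {0,2,3}, Reject strings end in {1}; accept={0,2,3}.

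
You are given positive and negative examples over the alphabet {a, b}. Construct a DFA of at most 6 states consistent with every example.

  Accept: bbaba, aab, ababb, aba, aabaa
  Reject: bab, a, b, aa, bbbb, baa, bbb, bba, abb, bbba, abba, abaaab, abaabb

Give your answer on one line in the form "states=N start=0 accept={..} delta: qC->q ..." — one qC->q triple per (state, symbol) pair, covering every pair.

Fold the examples into a partial DFA from state 0: repeatedly fix the first undefined (state, symbol) met by the shortest-then-alphabetical prefix, trying targets in increasing order and rejecting any under which an Accept and a Reject string meet in one state with the same remainder; add a state when all current targets are rejected. Accepting states are where Accept strings end.
a: 0a undefined. 0a->0: no, aab/b meet in 0 with "b" left. Open state 1: 0a->1.
b: 0b undefined. 0b->0: ok.
aa: 1a undefined. 1a->0: no, aab/b meet in 0. 1a->1: no, aab/bab meet in 1 with "b" left. Open state 2: 1a->2.
ab: 1b undefined. 1b->0: no, bbaba/a meet in 1. 1b->1: no, bbaba/aa meet in 2. 1b->2: no, aab/abb meet in 2 with "b" left. Open state 3: 1b->3.
aab: 2b undefined. 2b->0: no, aab/b meet in 0. 2b->1: no, aab/a meet in 1. 2b->2: no, aab/aa meet in 2. 2b->3: no, aab/bab meet in 3. Open state 4: 2b->4.
aba: 3a undefined. 3a->0: no, bbaba/b meet in 0. 3a->1: no, bbaba/a meet in 1. 3a->2: no, bbaba/aa meet in 2. 3a->3: no, bbaba/bab meet in 3. 3a->4: ok.
abb: 3b undefined. 3b->0: ok.
aaba: 4a undefined. 4a->0: no, aabaa/a meet in 1. 4a->1: no, bbaba/abaaab meet in 4. 4a->2: ok.
abab: 4b undefined. 4b->0: no, ababb/b meet in 0. 4b->1: no, ababb/bab meet in 3. 4b->2: ok.
aabaa: 2a undefined. 2a->0: no, aabaa/b meet in 0. 2a->1: no, aabaa/a meet in 1. 2a->2: no, bbaba/abaaab meet in 4. 2a->3: no, aabaa/bab meet in 3. 2a->4: ok.
All examples now run through 5 states with every (state, symbol) defined. Accept strings end in {4}, Reject strings end in {0,1,2,3}; accept={4}.

states=5 start=0 accept={4} delta: 0a->1 0b->0 1a->2 1b->3 2a->4 2b->4 3a->4 3b->0 4a->2 4b->2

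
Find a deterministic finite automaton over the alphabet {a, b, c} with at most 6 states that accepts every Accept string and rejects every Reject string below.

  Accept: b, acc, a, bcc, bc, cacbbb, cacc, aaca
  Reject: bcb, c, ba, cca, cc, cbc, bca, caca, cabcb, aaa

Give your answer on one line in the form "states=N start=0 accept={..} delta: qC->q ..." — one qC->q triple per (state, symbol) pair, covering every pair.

states=4 start=0 accept={1} delta: 0a->1 0b->1 0c->2 1a->3 1b->2 1c->1 2a->1 2b->0 2c->3 3a->0 3b->0 3c->0

Fold the examples into a partial DFA from state 0: repeatedly fix the first undefined (state, symbol) met by the shortest-then-alphabetical prefix, trying targets in increasing order and rejecting any under which an Accept and a Reject string meet in one state with the same remainder; add a state when all current targets are rejected. Accepting states are where Accept strings end.
a: 0a undefined. 0a->0: no, acc/cc meet in 0 with "cc" left. Open state 1: 0a->1.
b: 0b undefined. 0b->0: no, a/ba meet in 1. 0b->1: ok.
c: 0c undefined. 0c->0: no, b/cca meet in 1. 0c->1: no, b/c meet in 1. Open state 2: 0c->2.
aa: 1a undefined. 1a->0: no, b/aaa meet in 1. 1a->1: no, b/ba meet in 1. 1a->2: no, aaca/cca meet in 2 with "ca" left. Open state 3: 1a->3.
ac: 1c undefined. 1c->0: no, b/bcb meet in 1. 1c->1: ok.
ca: 2a undefined. 2a->0: no, cacc/cc meet in 2 with "c" left. 2a->1: ok.
cb: 2b undefined. 2b->0: ok.
cc: 2c undefined. 2c->0: no, b/cca meet in 1. 2c->1: no, b/cc meet in 1. 2c->2: no, b/cca meet in 1. 2c->3: ok.
aaa: 3a undefined. 3a->0: ok.
aac: 3c undefined. 3c->0: ok.
bcb: 1b undefined. 1b->0: no, cacbbb/bcb meet in 0. 1b->1: no, b/bcb meet in 1. 1b->2: ok.
cabcb: 3b undefined. 3b->0: ok.
All examples now run through 4 states with every (state, symbol) defined. Accept strings end in {1}, Reject strings end in {0,2,3}; accept={1}.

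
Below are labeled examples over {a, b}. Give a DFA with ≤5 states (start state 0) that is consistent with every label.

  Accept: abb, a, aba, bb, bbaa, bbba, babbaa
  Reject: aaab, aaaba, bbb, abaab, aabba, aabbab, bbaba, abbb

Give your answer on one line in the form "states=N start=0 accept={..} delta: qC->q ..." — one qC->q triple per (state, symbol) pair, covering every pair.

states=5 start=0 accept={0,1,3} delta: 0a->1 0b->2 1a->3 1b->2 2a->0 2b->1 3a->3 3b->4 4a->4 4b->4

Grow the machine one transition at a time. Run the examples from 0; the earliest place one falls off (shortest prefix, ties alphabetical) gets sent to the lowest-numbered state that keeps every Accept/Reject pair distinguishable — a pair clashes when both reach the same state with identical unread suffix — and to a fresh state only if none does.
a: 0a undefined. 0a->0: no, aba/aaaba meet in 0 with "ba" left. Open state 1: 0a->1.
b: 0b undefined. 0b->0: no, aba/bbaba meet in 1 with "ba" left. 0b->1: no, abb/bbb meet in 1 with "bb" left. Open state 2: 0b->2.
aa: 1a undefined. 1a->0: no, aba/aaaba meet in 1 with "ba" left. 1a->1: no, aba/aaaba meet in 1 with "ba" left. 1a->2: no, bbba/aabba meet in 2 with "bba" left. Open state 3: 1a->3.
ab: 1b undefined. 1b->0: no, bb/abbb meet in 2 with "b" left. 1b->1: no, abb/abbb meet in 1. 1b->2: ok.
ba: 2a undefined. 2a->0: ok.
bb: 2b undefined. 2b->0: no, abb/bbaba meet in 0. 2b->1: ok.
aaa: 3a undefined. 3a->0: no, aba/aaaba meet in 0. 3a->1: no, aba/aaaba meet in 0. 3a->2: no, abb/aaab meet in 1. 3a->3: ok.
aab: 3b undefined. 3b->0: no, abb/aaaba meet in 1. 3b->1: no, abb/aaab meet in 1. 3b->2: no, aba/aaaba meet in 0. 3b->3: no, bbaa/aaab meet in 3. Open state 4: 3b->4.
aabb: 4b undefined. 4b->0: no, abb/aabba meet in 1. 4b->1: no, bbaa/aabba meet in 3. 4b->2: no, aba/aabba meet in 0. 4b->3: no, bbaa/aabba meet in 3. 4b->4: ok.
aaaba: 4a undefined. 4a->0: no, aba/aaaba meet in 0. 4a->1: no, abb/aaaba meet in 1. 4a->2: no, abb/aabbab meet in 1. 4a->3: no, bbaa/aaaba meet in 3. 4a->4: ok.
All examples now run through 5 states with every (state, symbol) defined. Accept strings end in {0,1,3}, Reject strings end in {2,4}; accept={0,1,3}.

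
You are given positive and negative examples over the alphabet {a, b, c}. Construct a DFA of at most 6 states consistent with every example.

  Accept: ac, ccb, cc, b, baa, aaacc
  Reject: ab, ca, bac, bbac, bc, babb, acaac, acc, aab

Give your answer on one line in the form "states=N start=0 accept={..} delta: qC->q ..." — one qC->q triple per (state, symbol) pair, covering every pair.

Grow the machine one transition at a time. Run the examples from 0; the earliest place one falls off (shortest prefix, ties alphabetical) gets sent to the lowest-numbered state that keeps every Accept/Reject pair distinguishable — a pair clashes when both reach the same state with identical unread suffix — and to a fresh state only if none does.
a: 0a undefined. 0a->0: no, cc/acc meet in 0 with "cc" left. Open state 1: 0a->1.
b: 0b undefined. 0b->0: no, ac/bac meet in 1 with "c" left. 0b->1: no, ac/bc meet in 1 with "c" left. Open state 2: 0b->2.
c: 0c undefined. 0c->0: ok.
aa: 1a undefined. 1a->0: no, ccb/aab meet in 2. 1a->1: no, aaacc/acc meet in 1 with "cc" left. 1a->2: ok.
ab: 1b undefined. 1b->0: no, cc/ab meet in 0. 1b->1: ok.
ac: 1c undefined. 1c->0: no, ac/acc meet in 0. 1c->1: no, ac/ab meet in 1. 1c->2: ok.
ba: 2a undefined. 2a->0: no, ac/acaac meet in 2. 2a->1: no, ac/bac meet in 2. 2a->2: ok.
bb: 2b undefined. 2b->0: no, ac/bbac meet in 2. 2b->1: ok.
bc: 2c undefined. 2c->0: no, cc/bac meet in 0. 2c->1: ok.
All examples now run through 3 states with every (state, symbol) defined. Accept strings end in {0,2}, Reject strings end in {1}; accept={0,2}.

states=3 start=0 accept={0,2} delta: 0a->1 0b->2 0c->0 1a->2 1b->1 1c->2 2a->2 2b->1 2c->1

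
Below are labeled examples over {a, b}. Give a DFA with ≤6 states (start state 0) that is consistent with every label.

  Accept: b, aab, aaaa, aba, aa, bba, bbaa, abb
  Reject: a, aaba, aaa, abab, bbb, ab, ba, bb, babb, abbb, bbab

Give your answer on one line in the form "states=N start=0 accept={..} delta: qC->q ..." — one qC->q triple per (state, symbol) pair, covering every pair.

states=6 start=0 accept={0,2,5} delta: 0a->1 0b->2 1a->0 1b->3 2a->3 2b->4 3a->2 3b->2 4a->5 4b->1 5a->0 5b->1

Grow the machine one transition at a time. Run the examples from 0; the earliest place one falls off (shortest prefix, ties alphabetical) gets sent to the lowest-numbered state that keeps every Accept/Reject pair distinguishable — a pair clashes when both reach the same state with identical unread suffix — and to a fresh state only if none does.
a: 0a undefined. 0a->0: no, b/ab meet in 0 with "b" left. Open state 1: 0a->1.
b: 0b undefined. 0b->0: no, b/bbb meet in 0. 0b->1: no, b/a meet in 1. Open state 2: 0b->2.
aa: 1a undefined. 1a->0: ok.
ab: 1b undefined. 1b->0: no, aaaa/abab meet in 0. 1b->1: no, b/abab meet in 2. 1b->2: no, b/ab meet in 2. Open state 3: 1b->3.
ba: 2a undefined. 2a->0: no, aaaa/aaba meet in 0. 2a->1: no, abb/babb meet in 3 with "b" left. 2a->2: no, b/aaba meet in 2. 2a->3: ok.
bb: 2b undefined. 2b->0: no, b/bbb meet in 2. 2b->1: no, b/bbab meet in 2. 2b->2: no, b/bbb meet in 2. 2b->3: no, abb/bbb meet in 3 with "b" left. Open state 4: 2b->4.
aba: 3a undefined. 3a->0: no, b/abab meet in 2. 3a->1: no, aba/a meet in 1. 3a->2: ok.
abb: 3b undefined. 3b->0: no, b/babb meet in 2. 3b->1: no, abb/a meet in 1. 3b->2: ok.
bba: 4a undefined. 4a->0: no, b/bbab meet in 2. 4a->1: no, bba/a meet in 1. 4a->2: no, bbaa/aaba meet in 3. 4a->3: no, b/bbab meet in 2. 4a->4: no, bba/abab meet in 4. Open state 5: 4a->5.
bbb: 4b undefined. 4b->0: no, aaaa/bbb meet in 0. 4b->1: ok.
bbaa: 5a undefined. 5a->0: ok.
bbab: 5b undefined. 5b->0: no, aaaa/bbab meet in 0. 5b->1: ok.
All examples now run through 6 states with every (state, symbol) defined. Accept strings end in {0,2,5}, Reject strings end in {1,3,4}; accept={0,2,5}.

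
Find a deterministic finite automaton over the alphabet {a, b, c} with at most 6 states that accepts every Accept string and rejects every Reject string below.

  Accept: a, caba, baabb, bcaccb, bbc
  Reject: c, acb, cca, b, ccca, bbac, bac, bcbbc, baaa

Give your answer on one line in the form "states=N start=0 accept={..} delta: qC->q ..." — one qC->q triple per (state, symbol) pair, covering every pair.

states=4 start=0 accept={0} delta: 0a->0 0b->1 0c->1 1a->1 1b->2 1c->3 2a->0 2b->0 2c->0 3a->1 3b->0 3c->3

Fold the examples into a partial DFA from state 0: repeatedly fix the first undefined (state, symbol) met by the shortest-then-alphabetical prefix, trying targets in increasing order and rejecting any under which an Accept and a Reject string meet in one state with the same remainder; add a state when all current targets are rejected. Accepting states are where Accept strings end.
a: 0a undefined. 0a->0: ok.
b: 0b undefined. 0b->0: no, a/b meet in 0. Open state 1: 0b->1.
c: 0c undefined. 0c->0: no, a/c meet in 0. 0c->1: ok.
ba: 1a undefined. 1a->0: no, a/baaa meet in 0. 1a->1: ok.
bb: 1b undefined. 1b->0: no, a/acb meet in 0. 1b->1: no, caba/c meet in 1. Open state 2: 1b->2.
bc: 1c undefined. 1c->0: no, a/cca meet in 0. 1c->1: no, bcaccb/acb meet in 2. 1c->2: no, caba/cca meet in 2 with "a" left. Open state 3: 1c->3.
bba: 2a undefined. 2a->0: ok.
bbc: 2c undefined. 2c->0: ok.
bca: 3a undefined. 3a->0: no, a/cca meet in 0. 3a->1: ok.
bcb: 3b undefined. 3b->0: ok.
ccc: 3c undefined. 3c->0: no, a/ccca meet in 0. 3c->1: no, bcaccb/acb meet in 2. 3c->2: no, a/ccca meet in 0. 3c->3: ok.
baabb: 2b undefined. 2b->0: ok.
All examples now run through 4 states with every (state, symbol) defined. Accept strings end in {0}, Reject strings end in {1,2,3}; accept={0}.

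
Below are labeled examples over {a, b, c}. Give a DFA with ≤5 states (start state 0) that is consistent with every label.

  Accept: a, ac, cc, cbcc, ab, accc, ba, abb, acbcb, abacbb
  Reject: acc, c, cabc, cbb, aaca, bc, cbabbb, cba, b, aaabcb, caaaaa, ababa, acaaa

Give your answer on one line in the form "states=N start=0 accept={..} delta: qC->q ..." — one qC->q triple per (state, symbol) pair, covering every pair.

State merging on the prefix tree: take the shortest (then alphabetical) example prefix whose next move is undefined and point that move at state 0, else 1, else 2, ...; a target is out if some Accept/Reject pair would then sit in one state with the same input left (inseparable). If every existing state is out, open a new one.
a: 0a undefined. 0a->0: no, ac/c meet in 0 with "c" left. Open state 1: 0a->1.
b: 0b undefined. 0b->0: ok.
c: 0c undefined. 0c->0: no, a/cba meet in 1. 0c->1: no, a/c meet in 1. Open state 2: 0c->2.
aa: 1a undefined. 1a->0: ok.
ab: 1b undefined. 1b->0: no, a/ababa meet in 1. 1b->1: no, a/ababa meet in 1. 1b->2: no, ab/c meet in 2. Open state 3: 1b->3.
ac: 1c undefined. 1c->0: no, a/acaaa meet in 1. 1c->1: no, a/acc meet in 1. 1c->2: no, ac/c meet in 2. 1c->3: ok.
ca: 2a undefined. 2a->0: ok.
cb: 2b undefined. 2b->0: no, a/cba meet in 1. 2b->1: no, ac/cbb meet in 3. 2b->2: ok.
cc: 2c undefined. 2c->0: no, cc/aaca meet in 0. 2c->1: ok.
aba: 3a undefined. 3a->0: no, a/ababa meet in 1. 3a->1: no, a/ababa meet in 1. 3a->2: no, a/acaaa meet in 1. 3a->3: no, ac/acaaa meet in 3. Open state 4: 3a->4.
abb: 3b undefined. 3b->0: no, abb/aaca meet in 0. 3b->1: ok.
acc: 3c undefined. 3c->0: no, accc/c meet in 2. 3c->1: no, a/acc meet in 1. 3c->2: ok.
abab: 4b undefined. 4b->0: no, a/ababa meet in 1. 4b->1: ok.
abac: 4c undefined. 4c->0: no, abacbb/aaca meet in 0. 4c->1: ok.
acaa: 4a undefined. 4a->0: no, a/acaaa meet in 1. 4a->1: ok.
All examples now run through 5 states with every (state, symbol) defined. Accept strings end in {1,3}, Reject strings end in {0,2}; accept={1,3}.

states=5 start=0 accept={1,3} delta: 0a->1 0b->0 0c->2 1a->0 1b->3 1c->3 2a->0 2b->2 2c->1 3a->4 3b->1 3c->2 4a->1 4b->1 4c->1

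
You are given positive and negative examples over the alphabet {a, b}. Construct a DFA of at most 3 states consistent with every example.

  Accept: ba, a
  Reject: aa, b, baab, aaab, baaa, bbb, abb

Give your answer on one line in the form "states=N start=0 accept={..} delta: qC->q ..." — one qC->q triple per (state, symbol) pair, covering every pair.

states=3 start=0 accept={1} delta: 0a->1 0b->0 1a->2 1b->0 2a->0 2b->0

Grow the machine one transition at a time. Run the examples from 0; the earliest place one falls off (shortest prefix, ties alphabetical) gets sent to the lowest-numbered state that keeps every Accept/Reject pair distinguishable — a pair clashes when both reach the same state with identical unread suffix — and to a fresh state only if none does.
a: 0a undefined. 0a->0: no, a/aa meet in 0. Open state 1: 0a->1.
b: 0b undefined. 0b->0: ok.
aa: 1a undefined. 1a->0: no, ba/baaa meet in 1. 1a->1: no, ba/aa meet in 1. Open state 2: 1a->2.
ab: 1b undefined. 1b->0: ok.
aaa: 2a undefined. 2a->0: ok.
baab: 2b undefined. 2b->0: ok.
All examples now run through 3 states with every (state, symbol) defined. Accept strings end in {1}, Reject strings end in {0,2}; accept={1}.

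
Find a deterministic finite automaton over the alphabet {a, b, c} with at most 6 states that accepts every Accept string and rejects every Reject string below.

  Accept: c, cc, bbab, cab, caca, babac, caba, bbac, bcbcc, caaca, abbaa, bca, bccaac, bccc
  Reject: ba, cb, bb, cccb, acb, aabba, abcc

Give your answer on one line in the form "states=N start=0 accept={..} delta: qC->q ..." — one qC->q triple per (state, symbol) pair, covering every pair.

Fold the examples into a partial DFA from state 0: repeatedly fix the first undefined (state, symbol) met by the shortest-then-alphabetical prefix, trying targets in increasing order and rejecting any under which an Accept and a Reject string meet in one state with the same remainder; add a state when all current targets are rejected. Accepting states are where Accept strings end.
a: 0a undefined. 0a->0: ok.
b: 0b undefined. 0b->0: no, cc/abcc meet in 0 with "cc" left. Open state 1: 0b->1.
c: 0c undefined. 0c->0: no, cab/cb meet in 1. 0c->1: ok.
ba: 1a undefined. 1a->0: no, caca/ba meet in 0. 1a->1: no, c/ba meet in 1. Open state 2: 1a->2.
bb: 1b undefined. 1b->0: no, abbaa/cb meet in 0. 1b->1: no, c/cb meet in 1. 1b->2: ok.
bc: 1c undefined. 1c->0: no, c/abcc meet in 1. 1c->1: no, c/abcc meet in 1. 1c->2: no, cc/ba meet in 2. Open state 3: 1c->3.
bab: 2b undefined. 2b->0: ok.
bba: 2a undefined. 2a->0: no, cab/aabba meet in 0. 2a->1: no, c/aabba meet in 1. 2a->2: no, abbaa/ba meet in 2. 2a->3: no, cc/aabba meet in 3. Open state 4: 2a->4.
bca: 3a undefined. 3a->0: ok.
bcb: 3b undefined. 3b->0: ok.
bcc: 3c undefined. 3c->0: no, c/cccb meet in 1. 3c->1: no, c/abcc meet in 1. 3c->2: no, cab/cccb meet in 0. 3c->3: no, cc/abcc meet in 3. 3c->4: no, bbab/cccb meet in 4 with "b" left. Open state 5: 3c->5.
cac: 2c undefined. 2c->0: ok.
bbab: 4b undefined. 4b->0: ok.
bbac: 4c undefined. 4c->0: ok.
bcca: 5a undefined. 5a->0: ok.
bccc: 5c undefined. 5c->0: ok.
cccb: 5b undefined. 5b->0: no, bbab/cccb meet in 0. 5b->1: no, c/cccb meet in 1. 5b->2: ok.
abbaa: 4a undefined. 4a->0: ok.
All examples now run through 6 states with every (state, symbol) defined. Accept strings end in {0,1,3}, Reject strings end in {2,4,5}; accept={0,1,3}.

states=6 start=0 accept={0,1,3} delta: 0a->0 0b->1 0c->1 1a->2 1b->2 1c->3 2a->4 2b->0 2c->0 3a->0 3b->0 3c->5 4a->0 4b->0 4c->0 5a->0 5b->2 5c->0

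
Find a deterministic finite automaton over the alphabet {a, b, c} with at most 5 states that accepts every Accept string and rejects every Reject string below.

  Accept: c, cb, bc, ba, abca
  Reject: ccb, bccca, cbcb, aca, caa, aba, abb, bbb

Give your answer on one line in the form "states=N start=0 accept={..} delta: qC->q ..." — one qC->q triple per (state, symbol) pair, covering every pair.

Fold the examples into a partial DFA from state 0: repeatedly fix the first undefined (state, symbol) met by the shortest-then-alphabetical prefix, trying targets in increasing order and rejecting any under which an Accept and a Reject string meet in one state with the same remainder; add a state when all current targets are rejected. Accepting states are where Accept strings end.
a: 0a undefined. 0a->0: no, ba/aba meet in 0 with "ba" left. Open state 1: 0a->1.
b: 0b undefined. 0b->0: ok.
c: 0c undefined. 0c->0: no, c/ccb meet in 0. 0c->1: ok.
ab: 1b undefined. 1b->0: no, c/aba meet in 1. 1b->1: no, c/abb meet in 1. Open state 2: 1b->2.
ac: 1c undefined. 1c->0: no, c/aca meet in 1. 1c->1: no, cb/ccb meet in 2. 1c->2: no, abca/bccca meet in 2 with "ca" left. Open state 3: 1c->3.
ca: 1a undefined. 1a->0: no, c/caa meet in 1. 1a->1: no, c/caa meet in 1. 1a->2: ok.
aba: 2a undefined. 2a->0: ok.
abb: 2b undefined. 2b->0: ok.
abc: 2c undefined. 2c->0: ok.
aca: 3a undefined. 3a->0: ok.
ccb: 3b undefined. 3b->0: ok.
bccc: 3c undefined. 3c->0: no, c/bccca meet in 1. 3c->1: no, cb/bccca meet in 2. 3c->2: ok.
All examples now run through 4 states with every (state, symbol) defined. Accept strings end in {1,2}, Reject strings end in {0}; accept={1,2}.

states=4 start=0 accept={1,2} delta: 0a->1 0b->0 0c->1 1a->2 1b->2 1c->3 2a->0 2b->0 2c->0 3a->0 3b->0 3c->2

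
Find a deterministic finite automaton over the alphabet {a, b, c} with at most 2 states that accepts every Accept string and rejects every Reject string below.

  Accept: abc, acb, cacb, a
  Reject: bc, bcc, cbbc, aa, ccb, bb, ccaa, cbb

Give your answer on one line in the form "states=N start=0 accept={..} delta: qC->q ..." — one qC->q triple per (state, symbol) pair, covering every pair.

states=2 start=0 accept={1} delta: 0a->1 0b->0 0c->0 1a->0 1b->1 1c->1

Grow the machine one transition at a time. Run the examples from 0; the earliest place one falls off (shortest prefix, ties alphabetical) gets sent to the lowest-numbered state that keeps every Accept/Reject pair distinguishable — a pair clashes when both reach the same state with identical unread suffix — and to a fresh state only if none does.
a: 0a undefined. 0a->0: no, abc/bc meet in 0 with "bc" left. Open state 1: 0a->1.
b: 0b undefined. 0b->0: ok.
c: 0c undefined. 0c->0: ok.
aa: 1a undefined. 1a->0: ok.
ab: 1b undefined. 1b->0: no, abc/bc meet in 0. 1b->1: ok.
ac: 1c undefined. 1c->0: no, abc/bc meet in 0. 1c->1: ok.
All examples now run through 2 states with every (state, symbol) defined. Accept strings end in {1}, Reject strings end in {0}; accept={1}.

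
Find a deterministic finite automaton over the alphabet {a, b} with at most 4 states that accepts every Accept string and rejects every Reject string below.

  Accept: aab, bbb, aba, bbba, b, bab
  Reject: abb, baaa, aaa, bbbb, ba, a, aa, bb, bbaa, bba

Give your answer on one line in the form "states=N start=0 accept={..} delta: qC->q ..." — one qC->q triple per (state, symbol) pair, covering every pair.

State merging on the prefix tree: take the shortest (then alphabetical) example prefix whose next move is undefined and point that move at state 0, else 1, else 2, ...; a target is out if some Accept/Reject pair would then sit in one state with the same input left (inseparable). If every existing state is out, open a new one.
a: 0a undefined. 0a->0: no, aba/ba meet in 0 with "ba" left. Open state 1: 0a->1.
b: 0b undefined. 0b->0: no, bbb/bbbb meet in 0. 0b->1: no, bbb/abb meet in 1 with "bb" left. Open state 2: 0b->2.
aa: 1a undefined. 1a->0: ok.
ab: 1b undefined. 1b->0: no, aab/abb meet in 2. 1b->1: no, aba/aa meet in 0. 1b->2: no, aba/ba meet in 2 with "a" left. Open state 3: 1b->3.
ba: 2a undefined. 2a->0: ok.
bb: 2b undefined. 2b->0: no, bbba/baaa meet in 0. 2b->1: ok.
aba: 3a undefined. 3a->0: no, aba/baaa meet in 0. 3a->1: no, aba/aaa meet in 1. 3a->2: ok.
abb: 3b undefined. 3b->0: ok.
All examples now run through 4 states with every (state, symbol) defined. Accept strings end in {2,3}, Reject strings end in {0,1}; accept={2,3}.

states=4 start=0 accept={2,3} delta: 0a->1 0b->2 1a->0 1b->3 2a->0 2b->1 3a->2 3b->0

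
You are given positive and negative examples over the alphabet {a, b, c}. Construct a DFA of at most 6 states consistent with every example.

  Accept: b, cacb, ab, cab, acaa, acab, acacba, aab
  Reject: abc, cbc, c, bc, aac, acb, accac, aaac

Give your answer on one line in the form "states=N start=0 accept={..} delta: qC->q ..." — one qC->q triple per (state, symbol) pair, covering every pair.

states=3 start=0 accept={0} delta: 0a->0 0b->0 0c->1 1a->2 1b->1 1c->1 2a->0 2b->0 2c->2

Grow the machine one transition at a time. Run the examples from 0; the earliest place one falls off (shortest prefix, ties alphabetical) gets sent to the lowest-numbered state that keeps every Accept/Reject pair distinguishable — a pair clashes when both reach the same state with identical unread suffix — and to a fresh state only if none does.
a: 0a undefined. 0a->0: ok.
b: 0b undefined. 0b->0: ok.
c: 0c undefined. 0c->0: no, b/abc meet in 0. Open state 1: 0c->1.
ca: 1a undefined. 1a->0: no, cacb/acb meet in 1 with "b" left. 1a->1: no, cab/acb meet in 1 with "b" left. Open state 2: 1a->2.
cb: 1b undefined. 1b->0: no, b/acb meet in 0. 1b->1: ok.
acc: 1c undefined. 1c->0: no, b/cbc meet in 0. 1c->1: ok.
cab: 2b undefined. 2b->0: ok.
cac: 2c undefined. 2c->0: no, b/accac meet in 0. 2c->1: no, cacb/abc meet in 1. 2c->2: ok.
acaa: 2a undefined. 2a->0: ok.
All examples now run through 3 states with every (state, symbol) defined. Accept strings end in {0}, Reject strings end in {1,2}; accept={0}.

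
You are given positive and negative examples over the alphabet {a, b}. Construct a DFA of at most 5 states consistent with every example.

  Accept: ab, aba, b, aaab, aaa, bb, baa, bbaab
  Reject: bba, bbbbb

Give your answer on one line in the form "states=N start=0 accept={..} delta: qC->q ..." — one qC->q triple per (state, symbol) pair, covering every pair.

State merging on the prefix tree: take the shortest (then alphabetical) example prefix whose next move is undefined and point that move at state 0, else 1, else 2, ...; a target is out if some Accept/Reject pair would then sit in one state with the same input left (inseparable). If every existing state is out, open a new one.
a: 0a undefined. 0a->0: ok.
b: 0b undefined. 0b->0: no, ab/bba meet in 0. Open state 1: 0b->1.
ba: 1a undefined. 1a->0: ok.
bb: 1b undefined. 1b->0: no, ab/bbbbb meet in 1. 1b->1: no, ab/bbbbb meet in 1. Open state 2: 1b->2.
bba: 2a undefined. 2a->0: no, aba/bba meet in 0. 2a->1: no, ab/bba meet in 1. 2a->2: no, bb/bba meet in 2. Open state 3: 2a->3.
bbb: 2b undefined. 2b->0: no, bb/bbbbb meet in 2. 2b->1: no, ab/bbbbb meet in 1. 2b->2: no, bb/bbbbb meet in 2. 2b->3: ok.
bbaa: 3a undefined. 3a->0: ok.
bbbb: 3b undefined. 3b->0: no, ab/bbbbb meet in 1. 3b->1: no, bb/bbbbb meet in 2. 3b->2: ok.
All examples now run through 4 states with every (state, symbol) defined. Accept strings end in {0,1,2}, Reject strings end in {3}; accept={0,1,2}.

states=4 start=0 accept={0,1,2} delta: 0a->0 0b->1 1a->0 1b->2 2a->3 2b->3 3a->0 3b->2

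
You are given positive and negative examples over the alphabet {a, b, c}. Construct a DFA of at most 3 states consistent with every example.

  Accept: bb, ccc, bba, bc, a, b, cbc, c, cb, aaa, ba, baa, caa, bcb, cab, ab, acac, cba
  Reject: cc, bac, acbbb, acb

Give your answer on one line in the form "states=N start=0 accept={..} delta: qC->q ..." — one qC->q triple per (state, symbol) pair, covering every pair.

Grow the machine one transition at a time. Run the examples from 0; the earliest place one falls off (shortest prefix, ties alphabetical) gets sent to the lowest-numbered state that keeps every Accept/Reject pair distinguishable — a pair clashes when both reach the same state with identical unread suffix — and to a fresh state only if none does.
a: 0a undefined. 0a->0: no, cb/acb meet in 0 with "cb" left. Open state 1: 0a->1.
b: 0b undefined. 0b->0: ok.
c: 0c undefined. 0c->0: no, bb/cc meet in 0. 0c->1: ok.
aa: 1a undefined. 1a->0: ok.
ab: 1b undefined. 1b->0: ok.
ac: 1c undefined. 1c->0: no, bb/cc meet in 0. 1c->1: no, bb/acbbb meet in 0. Open state 2: 1c->2.
aca: 2a undefined. 2a->0: ok.
acb: 2b undefined. 2b->0: no, bb/acbbb meet in 0. 2b->1: no, bb/acbbb meet in 0. 2b->2: ok.
ccc: 2c undefined. 2c->0: ok.
All examples now run through 3 states with every (state, symbol) defined. Accept strings end in {0,1}, Reject strings end in {2}; accept={0,1}.

states=3 start=0 accept={0,1} delta: 0a->1 0b->0 0c->1 1a->0 1b->0 1c->2 2a->0 2b->2 2c->0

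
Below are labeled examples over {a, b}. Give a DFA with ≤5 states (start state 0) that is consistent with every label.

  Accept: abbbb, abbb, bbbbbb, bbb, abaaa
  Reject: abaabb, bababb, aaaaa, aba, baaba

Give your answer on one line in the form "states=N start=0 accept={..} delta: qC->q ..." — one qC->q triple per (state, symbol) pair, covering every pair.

states=4 start=0 accept={1} delta: 0a->0 0b->1 1a->2 1b->1 2a->3 2b->2 3a->1 3b->2

State merging on the prefix tree: take the shortest (then alphabetical) example prefix whose next move is undefined and point that move at state 0, else 1, else 2, ...; a target is out if some Accept/Reject pair would then sit in one state with the same input left (inseparable). If every existing state is out, open a new one.
a: 0a undefined. 0a->0: ok.
b: 0b undefined. 0b->0: no, abbbb/abaabb meet in 0. Open state 1: 0b->1.
ba: 1a undefined. 1a->0: no, abaaa/aaaaa meet in 0. 1a->1: no, abbb/abaabb meet in 1 with "bb" left. Open state 2: 1a->2.
bb: 1b undefined. 1b->0: no, abbbb/aaaaa meet in 0. 1b->1: ok.
baa: 2a undefined. 2a->0: no, abbbb/abaabb meet in 1. 2a->1: no, abbbb/abaabb meet in 1. 2a->2: no, abaaa/aba meet in 2. Open state 3: 2a->3.
bab: 2b undefined. 2b->0: no, abbbb/bababb meet in 1. 2b->1: no, abbbb/bababb meet in 1. 2b->2: ok.
baab: 3b undefined. 3b->0: no, abbbb/abaabb meet in 1. 3b->1: no, abbbb/abaabb meet in 1. 3b->2: ok.
abaaa: 3a undefined. 3a->0: no, abaaa/aaaaa meet in 0. 3a->1: ok.
All examples now run through 4 states with every (state, symbol) defined. Accept strings end in {1}, Reject strings end in {0,2,3}; accept={1}.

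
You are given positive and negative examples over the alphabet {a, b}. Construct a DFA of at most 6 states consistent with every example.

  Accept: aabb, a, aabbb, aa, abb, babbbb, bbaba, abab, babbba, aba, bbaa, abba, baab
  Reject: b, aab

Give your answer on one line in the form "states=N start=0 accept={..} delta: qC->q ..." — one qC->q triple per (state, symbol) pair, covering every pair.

State merging on the prefix tree: take the shortest (then alphabetical) example prefix whose next move is undefined and point that move at state 0, else 1, else 2, ...; a target is out if some Accept/Reject pair would then sit in one state with the same input left (inseparable). If every existing state is out, open a new one.
a: 0a undefined. 0a->0: ok.
b: 0b undefined. 0b->0: no, aabb/b meet in 0. Open state 1: 0b->1.
ba: 1a undefined. 1a->0: no, abab/b meet in 1. 1a->1: no, aba/b meet in 1. Open state 2: 1a->2.
bb: 1b undefined. 1b->0: no, aabbb/b meet in 1. 1b->1: no, aabb/b meet in 1. 1b->2: ok.
baa: 2a undefined. 2a->0: no, baab/b meet in 1. 2a->1: no, bbaba/b meet in 1. 2a->2: ok.
bab: 2b undefined. 2b->0: ok.
All examples now run through 3 states with every (state, symbol) defined. Accept strings end in {0,2}, Reject strings end in {1}; accept={0,2}.

states=3 start=0 accept={0,2} delta: 0a->0 0b->1 1a->2 1b->2 2a->2 2b->0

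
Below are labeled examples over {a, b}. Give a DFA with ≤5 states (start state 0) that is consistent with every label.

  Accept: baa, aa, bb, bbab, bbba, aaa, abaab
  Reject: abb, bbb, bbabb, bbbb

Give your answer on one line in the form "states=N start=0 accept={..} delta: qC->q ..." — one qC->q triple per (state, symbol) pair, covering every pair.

states=4 start=0 accept={0,1,2} delta: 0a->1 0b->1 1a->0 1b->2 2a->1 2b->3 3a->0 3b->3

State merging on the prefix tree: take the shortest (then alphabetical) example prefix whose next move is undefined and point that move at state 0, else 1, else 2, ...; a target is out if some Accept/Reject pair would then sit in one state with the same input left (inseparable). If every existing state is out, open a new one.
a: 0a undefined. 0a->0: no, bb/abb meet in 0 with "bb" left. Open state 1: 0a->1.
b: 0b undefined. 0b->0: no, bb/bbb meet in 0. 0b->1: ok.
aa: 1a undefined. 1a->0: ok.
ab: 1b undefined. 1b->0: no, baa/abb meet in 1. 1b->1: no, baa/abb meet in 1. Open state 2: 1b->2.
aba: 2a undefined. 2a->0: no, bb/bbabb meet in 2. 2a->1: ok.
abb: 2b undefined. 2b->0: no, baa/bbbb meet in 1. 2b->1: no, baa/abb meet in 1. 2b->2: no, bb/abb meet in 2. Open state 3: 2b->3.
bbba: 3a undefined. 3a->0: ok.
bbbb: 3b undefined. 3b->0: no, aa/bbbb meet in 0. 3b->1: no, baa/bbbb meet in 1. 3b->2: no, bb/bbbb meet in 2. 3b->3: ok.
All examples now run through 4 states with every (state, symbol) defined. Accept strings end in {0,1,2}, Reject strings end in {3}; accept={0,1,2}.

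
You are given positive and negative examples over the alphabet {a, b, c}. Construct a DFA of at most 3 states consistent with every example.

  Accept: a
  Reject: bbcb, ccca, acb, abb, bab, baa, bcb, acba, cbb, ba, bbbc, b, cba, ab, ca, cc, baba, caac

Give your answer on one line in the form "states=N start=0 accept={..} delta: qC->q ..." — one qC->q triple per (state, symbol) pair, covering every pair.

State merging on the prefix tree: take the shortest (then alphabetical) example prefix whose next move is undefined and point that move at state 0, else 1, else 2, ...; a target is out if some Accept/Reject pair would then sit in one state with the same input left (inseparable). If every existing state is out, open a new one.
a: 0a undefined. 0a->0: ok.
b: 0b undefined. 0b->0: no, a/abb meet in 0. Open state 1: 0b->1.
c: 0c undefined. 0c->0: no, a/ccca meet in 0. 0c->1: ok.
ba: 1a undefined. 1a->0: no, a/baa meet in 0. 1a->1: ok.
bb: 1b undefined. 1b->0: no, a/bbcb meet in 0. 1b->1: ok.
bc: 1c undefined. 1c->0: no, a/bbbc meet in 0. 1c->1: ok.
All examples now run through 2 states with every (state, symbol) defined. Accept strings end in {0}, Reject strings end in {1}; accept={0}.

states=2 start=0 accept={0} delta: 0a->0 0b->1 0c->1 1a->1 1b->1 1c->1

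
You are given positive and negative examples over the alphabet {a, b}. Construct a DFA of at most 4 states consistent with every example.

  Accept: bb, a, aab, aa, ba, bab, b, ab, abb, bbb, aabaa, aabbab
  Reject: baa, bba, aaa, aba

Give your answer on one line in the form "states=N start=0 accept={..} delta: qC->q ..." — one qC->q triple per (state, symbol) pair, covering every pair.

Fold the examples into a partial DFA from state 0: repeatedly fix the first undefined (state, symbol) met by the shortest-then-alphabetical prefix, trying targets in increasing order and rejecting any under which an Accept and a Reject string meet in one state with the same remainder; add a state when all current targets are rejected. Accepting states are where Accept strings end.
a: 0a undefined. 0a->0: no, a/aaa meet in 0. Open state 1: 0a->1.
b: 0b undefined. 0b->0: no, a/bba meet in 1. 0b->1: ok.
aa: 1a undefined. 1a->0: no, a/baa meet in 1. 1a->1: no, a/baa meet in 1. Open state 2: 1a->2.
ab: 1b undefined. 1b->0: no, a/bba meet in 1. 1b->1: no, aa/bba meet in 2. 1b->2: ok.
aaa: 2a undefined. 2a->0: ok.
aab: 2b undefined. 2b->0: no, aab/baa meet in 0. 2b->1: no, aabaa/baa meet in 0. 2b->2: ok.
All examples now run through 3 states with every (state, symbol) defined. Accept strings end in {1,2}, Reject strings end in {0}; accept={1,2}.

states=3 start=0 accept={1,2} delta: 0a->1 0b->1 1a->2 1b->2 2a->0 2b->2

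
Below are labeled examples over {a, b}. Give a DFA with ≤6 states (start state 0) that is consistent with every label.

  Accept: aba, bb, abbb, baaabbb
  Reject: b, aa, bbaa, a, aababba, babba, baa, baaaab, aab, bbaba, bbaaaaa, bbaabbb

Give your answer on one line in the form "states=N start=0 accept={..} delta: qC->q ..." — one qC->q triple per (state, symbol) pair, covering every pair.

Fold the examples into a partial DFA from state 0: repeatedly fix the first undefined (state, symbol) met by the shortest-then-alphabetical prefix, trying targets in increasing order and rejecting any under which an Accept and a Reject string meet in one state with the same remainder; add a state when all current targets are rejected. Accepting states are where Accept strings end.
a: 0a undefined. 0a->0: ok.
b: 0b undefined. 0b->0: no, aba/b meet in 0. Open state 1: 0b->1.
ba: 1a undefined. 1a->0: no, aba/aa meet in 0. 1a->1: no, aba/b meet in 1. Open state 2: 1a->2.
bb: 1b undefined. 1b->0: no, aba/bbaba meet in 2. 1b->1: no, bb/b meet in 1. 1b->2: no, baaabbb/bbaabbb meet in 2 with "aabbb" left. Open state 3: 1b->3.
baa: 2a undefined. 2a->0: ok.
bab: 2b undefined. 2b->0: no, aba/aababba meet in 2. 2b->1: ok.
bba: 3a undefined. 3a->0: no, aba/bbaba meet in 2. 3a->1: no, aba/bbaa meet in 2. 3a->2: no, aba/aababba meet in 2. 3a->3: no, bb/bbaa meet in 3. Open state 4: 3a->4.
abbb: 3b undefined. 3b->0: no, abbb/aa meet in 0. 3b->1: no, abbb/b meet in 1. 3b->2: ok.
bbaa: 4a undefined. 4a->0: no, aba/bbaabbb meet in 2. 4a->1: ok.
bbab: 4b undefined. 4b->0: ok.
All examples now run through 5 states with every (state, symbol) defined. Accept strings end in {2,3}, Reject strings end in {0,1,4}; accept={2,3}.

states=5 start=0 accept={2,3} delta: 0a->0 0b->1 1a->2 1b->3 2a->0 2b->1 3a->4 3b->2 4a->1 4b->0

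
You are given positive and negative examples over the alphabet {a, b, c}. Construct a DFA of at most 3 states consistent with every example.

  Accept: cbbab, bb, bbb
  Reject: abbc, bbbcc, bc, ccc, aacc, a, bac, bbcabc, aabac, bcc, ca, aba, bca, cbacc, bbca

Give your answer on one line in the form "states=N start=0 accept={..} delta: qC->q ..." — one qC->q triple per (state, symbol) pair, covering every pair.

Fold the examples into a partial DFA from state 0: repeatedly fix the first undefined (state, symbol) met by the shortest-then-alphabetical prefix, trying targets in increasing order and rejecting any under which an Accept and a Reject string meet in one state with the same remainder; add a state when all current targets are rejected. Accepting states are where Accept strings end.
a: 0a undefined. 0a->0: ok.
b: 0b undefined. 0b->0: no, bb/a meet in 0. Open state 1: 0b->1.
c: 0c undefined. 0c->0: ok.
ba: 1a undefined. 1a->0: ok.
bb: 1b undefined. 1b->0: no, bb/abbc meet in 0. 1b->1: ok.
bc: 1c undefined. 1c->0: ok.
All examples now run through 2 states with every (state, symbol) defined. Accept strings end in {1}, Reject strings end in {0}; accept={1}.

states=2 start=0 accept={1} delta: 0a->0 0b->1 0c->0 1a->0 1b->1 1c->0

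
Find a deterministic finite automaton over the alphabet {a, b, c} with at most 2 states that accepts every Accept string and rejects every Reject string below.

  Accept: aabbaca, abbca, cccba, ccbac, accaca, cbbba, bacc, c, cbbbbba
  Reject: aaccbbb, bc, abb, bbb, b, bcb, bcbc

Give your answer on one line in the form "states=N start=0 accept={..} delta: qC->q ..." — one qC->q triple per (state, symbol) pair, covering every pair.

State merging on the prefix tree: take the shortest (then alphabetical) example prefix whose next move is undefined and point that move at state 0, else 1, else 2, ...; a target is out if some Accept/Reject pair would then sit in one state with the same input left (inseparable). If every existing state is out, open a new one.
a: 0a undefined. 0a->0: ok.
b: 0b undefined. 0b->0: no, c/bc meet in 0 with "c" left. Open state 1: 0b->1.
c: 0c undefined. 0c->0: ok.
ba: 1a undefined. 1a->0: ok.
bb: 1b undefined. 1b->0: no, aabbaca/abb meet in 0. 1b->1: ok.
bc: 1c undefined. 1c->0: no, aabbaca/bc meet in 0. 1c->1: ok.
All examples now run through 2 states with every (state, symbol) defined. Accept strings end in {0}, Reject strings end in {1}; accept={0}.

states=2 start=0 accept={0} delta: 0a->0 0b->1 0c->0 1a->0 1b->1 1c->1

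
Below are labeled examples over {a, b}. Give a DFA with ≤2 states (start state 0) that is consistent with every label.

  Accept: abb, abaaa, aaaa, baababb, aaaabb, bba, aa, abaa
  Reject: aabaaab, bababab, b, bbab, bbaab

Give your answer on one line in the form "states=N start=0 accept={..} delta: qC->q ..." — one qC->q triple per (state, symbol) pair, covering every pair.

states=2 start=0 accept={0} delta: 0a->0 0b->1 1a->0 1b->0

State merging on the prefix tree: take the shortest (then alphabetical) example prefix whose next move is undefined and point that move at state 0, else 1, else 2, ...; a target is out if some Accept/Reject pair would then sit in one state with the same input left (inseparable). If every existing state is out, open a new one.
a: 0a undefined. 0a->0: ok.
b: 0b undefined. 0b->0: no, abb/aabaaab meet in 0. Open state 1: 0b->1.
ba: 1a undefined. 1a->0: ok.
bb: 1b undefined. 1b->0: ok.
All examples now run through 2 states with every (state, symbol) defined. Accept strings end in {0}, Reject strings end in {1}; accept={0}.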